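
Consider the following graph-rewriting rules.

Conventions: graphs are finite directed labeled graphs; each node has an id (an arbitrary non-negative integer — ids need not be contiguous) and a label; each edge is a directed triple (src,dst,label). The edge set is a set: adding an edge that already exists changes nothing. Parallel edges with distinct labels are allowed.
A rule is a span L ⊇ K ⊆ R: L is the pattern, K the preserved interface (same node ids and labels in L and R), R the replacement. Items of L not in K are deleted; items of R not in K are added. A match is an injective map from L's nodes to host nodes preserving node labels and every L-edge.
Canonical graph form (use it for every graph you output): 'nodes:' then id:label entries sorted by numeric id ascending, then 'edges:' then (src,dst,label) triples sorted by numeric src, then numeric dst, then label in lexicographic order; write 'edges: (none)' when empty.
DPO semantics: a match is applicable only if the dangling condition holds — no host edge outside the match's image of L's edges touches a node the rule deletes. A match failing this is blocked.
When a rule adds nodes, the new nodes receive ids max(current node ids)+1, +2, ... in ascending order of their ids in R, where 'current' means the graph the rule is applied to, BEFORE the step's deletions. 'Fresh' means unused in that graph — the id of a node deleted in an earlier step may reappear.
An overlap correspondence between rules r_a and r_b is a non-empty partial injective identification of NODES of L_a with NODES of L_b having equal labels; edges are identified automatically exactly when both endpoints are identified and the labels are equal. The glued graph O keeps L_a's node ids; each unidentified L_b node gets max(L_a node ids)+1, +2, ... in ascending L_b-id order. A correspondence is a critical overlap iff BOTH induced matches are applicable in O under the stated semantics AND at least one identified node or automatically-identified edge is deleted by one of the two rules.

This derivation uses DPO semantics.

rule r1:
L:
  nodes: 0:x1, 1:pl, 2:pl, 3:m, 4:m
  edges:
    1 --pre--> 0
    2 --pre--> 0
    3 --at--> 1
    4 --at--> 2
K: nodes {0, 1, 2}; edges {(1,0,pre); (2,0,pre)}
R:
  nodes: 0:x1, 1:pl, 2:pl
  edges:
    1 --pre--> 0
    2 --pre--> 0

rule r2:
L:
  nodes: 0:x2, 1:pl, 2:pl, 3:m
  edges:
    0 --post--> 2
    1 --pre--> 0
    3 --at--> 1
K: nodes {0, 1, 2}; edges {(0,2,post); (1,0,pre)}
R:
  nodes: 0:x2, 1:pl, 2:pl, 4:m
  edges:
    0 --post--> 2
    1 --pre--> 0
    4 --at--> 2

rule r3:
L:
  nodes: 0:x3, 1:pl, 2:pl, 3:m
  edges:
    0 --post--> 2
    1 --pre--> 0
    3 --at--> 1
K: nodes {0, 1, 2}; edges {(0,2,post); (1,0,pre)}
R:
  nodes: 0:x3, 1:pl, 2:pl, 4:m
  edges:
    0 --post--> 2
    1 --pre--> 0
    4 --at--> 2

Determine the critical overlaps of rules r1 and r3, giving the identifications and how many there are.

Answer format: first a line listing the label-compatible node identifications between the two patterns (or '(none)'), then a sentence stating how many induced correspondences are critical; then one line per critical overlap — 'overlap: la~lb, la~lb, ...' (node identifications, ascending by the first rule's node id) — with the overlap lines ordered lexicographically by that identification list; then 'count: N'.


label-compatible node identifications between L(r1) and L(r3): 1~1, 1~2, 2~1, 2~2, 3~3, 4~3
4 of the induced correspondences are critical overlaps of r1 and r3.
overlap: 1~1, 2~2, 3~3
overlap: 1~1, 3~3
overlap: 1~2, 2~1, 4~3
overlap: 2~1, 4~3
count: 4


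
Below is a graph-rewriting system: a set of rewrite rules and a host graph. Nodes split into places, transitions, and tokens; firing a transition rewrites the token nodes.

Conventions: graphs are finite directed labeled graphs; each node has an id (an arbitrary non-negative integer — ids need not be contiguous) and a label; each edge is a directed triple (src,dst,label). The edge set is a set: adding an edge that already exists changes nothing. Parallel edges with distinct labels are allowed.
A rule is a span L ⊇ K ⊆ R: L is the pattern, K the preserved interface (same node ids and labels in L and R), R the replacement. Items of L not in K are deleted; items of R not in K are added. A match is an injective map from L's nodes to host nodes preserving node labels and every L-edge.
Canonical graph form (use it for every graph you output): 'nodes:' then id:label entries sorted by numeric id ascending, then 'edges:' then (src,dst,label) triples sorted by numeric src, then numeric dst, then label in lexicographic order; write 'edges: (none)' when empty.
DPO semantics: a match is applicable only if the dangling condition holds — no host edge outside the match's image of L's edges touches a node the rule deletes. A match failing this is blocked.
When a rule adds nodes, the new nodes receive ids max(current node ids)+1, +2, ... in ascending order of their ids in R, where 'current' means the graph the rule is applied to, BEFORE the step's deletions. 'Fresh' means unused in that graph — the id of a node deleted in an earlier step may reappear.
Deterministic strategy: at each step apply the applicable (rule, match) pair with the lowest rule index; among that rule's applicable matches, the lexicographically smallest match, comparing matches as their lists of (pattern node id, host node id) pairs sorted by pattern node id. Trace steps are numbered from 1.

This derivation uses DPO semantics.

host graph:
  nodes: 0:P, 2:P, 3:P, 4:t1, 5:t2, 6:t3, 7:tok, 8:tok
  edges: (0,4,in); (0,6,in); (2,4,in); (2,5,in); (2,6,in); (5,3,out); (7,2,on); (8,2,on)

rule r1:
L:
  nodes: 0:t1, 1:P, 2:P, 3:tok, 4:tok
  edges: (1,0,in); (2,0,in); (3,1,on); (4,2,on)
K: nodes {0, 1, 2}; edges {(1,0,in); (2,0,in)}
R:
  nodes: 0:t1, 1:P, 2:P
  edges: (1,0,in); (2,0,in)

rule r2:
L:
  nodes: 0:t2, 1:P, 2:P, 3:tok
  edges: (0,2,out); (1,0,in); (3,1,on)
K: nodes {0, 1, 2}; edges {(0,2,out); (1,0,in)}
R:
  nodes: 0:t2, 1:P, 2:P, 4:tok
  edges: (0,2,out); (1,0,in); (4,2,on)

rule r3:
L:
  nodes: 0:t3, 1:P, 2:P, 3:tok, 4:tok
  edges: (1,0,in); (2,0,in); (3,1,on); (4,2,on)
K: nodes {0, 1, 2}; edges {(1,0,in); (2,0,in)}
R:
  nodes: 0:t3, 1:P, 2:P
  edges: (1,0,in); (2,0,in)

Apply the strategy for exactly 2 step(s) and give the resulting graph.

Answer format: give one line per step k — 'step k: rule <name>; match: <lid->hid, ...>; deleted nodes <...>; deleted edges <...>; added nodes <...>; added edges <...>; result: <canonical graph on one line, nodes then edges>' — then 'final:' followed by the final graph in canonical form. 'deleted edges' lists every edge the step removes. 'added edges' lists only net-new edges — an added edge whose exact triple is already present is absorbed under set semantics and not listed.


step 1: rule r2; match: 0->5, 1->2, 2->3, 3->7; deleted nodes 7; deleted edges (7,2,on); added nodes 9; added edges (9,3,on); result: nodes: 0:P, 2:P, 3:P, 4:t1, 5:t2, 6:t3, 8:tok, 9:tok edges: (0,4,in); (0,6,in); (2,4,in); (2,5,in); (2,6,in); (5,3,out); (8,2,on); (9,3,on)
step 2: rule r2; match: 0->5, 1->2, 2->3, 3->8; deleted nodes 8; deleted edges (8,2,on); added nodes 10; added edges (10,3,on); result: nodes: 0:P, 2:P, 3:P, 4:t1, 5:t2, 6:t3, 9:tok, 10:tok edges: (0,4,in); (0,6,in); (2,4,in); (2,5,in); (2,6,in); (5,3,out); (9,3,on); (10,3,on)
final:
nodes: 0:P, 2:P, 3:P, 4:t1, 5:t2, 6:t3, 9:tok, 10:tok
edges: (0,4,in); (0,6,in); (2,4,in); (2,5,in); (2,6,in); (5,3,out); (9,3,on); (10,3,on)


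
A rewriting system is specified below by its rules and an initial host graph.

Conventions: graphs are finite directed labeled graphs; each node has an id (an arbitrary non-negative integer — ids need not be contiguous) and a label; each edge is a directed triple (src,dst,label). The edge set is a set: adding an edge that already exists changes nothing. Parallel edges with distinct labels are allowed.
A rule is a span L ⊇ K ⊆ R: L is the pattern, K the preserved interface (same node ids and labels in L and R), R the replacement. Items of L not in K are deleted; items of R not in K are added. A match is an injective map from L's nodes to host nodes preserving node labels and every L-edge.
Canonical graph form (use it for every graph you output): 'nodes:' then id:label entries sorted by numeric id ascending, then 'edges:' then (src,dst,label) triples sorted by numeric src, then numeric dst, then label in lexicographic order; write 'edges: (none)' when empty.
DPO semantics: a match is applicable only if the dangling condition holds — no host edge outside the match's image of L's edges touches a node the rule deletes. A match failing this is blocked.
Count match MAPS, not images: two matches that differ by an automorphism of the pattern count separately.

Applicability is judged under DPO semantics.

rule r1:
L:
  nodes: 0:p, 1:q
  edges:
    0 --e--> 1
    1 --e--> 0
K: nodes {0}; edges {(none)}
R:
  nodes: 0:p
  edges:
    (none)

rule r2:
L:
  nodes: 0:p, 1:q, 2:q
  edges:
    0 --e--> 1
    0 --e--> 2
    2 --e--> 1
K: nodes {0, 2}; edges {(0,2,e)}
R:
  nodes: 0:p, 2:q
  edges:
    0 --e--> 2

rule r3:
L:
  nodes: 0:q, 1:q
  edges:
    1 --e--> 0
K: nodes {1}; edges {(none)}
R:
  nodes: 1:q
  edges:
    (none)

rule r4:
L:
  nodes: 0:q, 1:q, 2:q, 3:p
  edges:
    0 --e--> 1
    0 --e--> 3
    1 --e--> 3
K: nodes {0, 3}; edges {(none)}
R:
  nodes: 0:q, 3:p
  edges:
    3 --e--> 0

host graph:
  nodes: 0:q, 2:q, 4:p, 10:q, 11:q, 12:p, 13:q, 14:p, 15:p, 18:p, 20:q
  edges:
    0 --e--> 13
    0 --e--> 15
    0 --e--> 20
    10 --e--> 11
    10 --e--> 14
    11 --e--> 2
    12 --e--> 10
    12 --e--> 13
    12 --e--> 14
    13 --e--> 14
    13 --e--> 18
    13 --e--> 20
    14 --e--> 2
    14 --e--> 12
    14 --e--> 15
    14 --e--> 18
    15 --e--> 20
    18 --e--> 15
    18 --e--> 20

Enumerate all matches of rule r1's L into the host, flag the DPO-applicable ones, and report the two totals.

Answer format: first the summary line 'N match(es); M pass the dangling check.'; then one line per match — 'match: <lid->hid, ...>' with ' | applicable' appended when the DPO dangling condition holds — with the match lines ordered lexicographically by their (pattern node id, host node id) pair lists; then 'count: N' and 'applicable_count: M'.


0 match(es); 0 pass the dangling check.
count: 0
applicable_count: 0


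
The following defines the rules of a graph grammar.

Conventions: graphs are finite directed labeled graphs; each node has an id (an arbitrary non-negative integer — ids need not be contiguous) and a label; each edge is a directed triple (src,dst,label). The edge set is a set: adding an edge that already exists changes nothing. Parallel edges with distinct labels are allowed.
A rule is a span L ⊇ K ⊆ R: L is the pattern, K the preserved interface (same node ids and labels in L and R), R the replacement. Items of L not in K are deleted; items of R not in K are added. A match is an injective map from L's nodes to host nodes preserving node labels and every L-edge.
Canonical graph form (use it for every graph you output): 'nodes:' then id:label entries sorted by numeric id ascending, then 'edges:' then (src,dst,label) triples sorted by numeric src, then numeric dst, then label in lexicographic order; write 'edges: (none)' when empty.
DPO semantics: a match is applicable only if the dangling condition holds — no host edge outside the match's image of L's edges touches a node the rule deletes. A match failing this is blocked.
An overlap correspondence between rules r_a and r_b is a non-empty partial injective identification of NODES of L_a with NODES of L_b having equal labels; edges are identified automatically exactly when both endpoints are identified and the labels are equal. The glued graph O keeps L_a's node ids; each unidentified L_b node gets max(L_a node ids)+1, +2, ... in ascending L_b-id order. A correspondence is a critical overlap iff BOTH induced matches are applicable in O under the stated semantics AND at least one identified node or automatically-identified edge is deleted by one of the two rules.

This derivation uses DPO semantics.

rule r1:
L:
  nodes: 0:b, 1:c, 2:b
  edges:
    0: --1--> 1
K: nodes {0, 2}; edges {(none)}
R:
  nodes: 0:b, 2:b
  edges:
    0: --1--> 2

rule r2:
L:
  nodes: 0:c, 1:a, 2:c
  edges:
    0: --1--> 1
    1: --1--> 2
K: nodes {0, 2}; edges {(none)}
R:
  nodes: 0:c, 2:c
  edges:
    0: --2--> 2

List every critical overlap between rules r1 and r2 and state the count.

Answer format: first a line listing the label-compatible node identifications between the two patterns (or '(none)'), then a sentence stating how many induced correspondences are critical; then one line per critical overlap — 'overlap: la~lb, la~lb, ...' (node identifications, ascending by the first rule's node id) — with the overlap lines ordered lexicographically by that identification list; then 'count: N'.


label-compatible node identifications between L(r1) and L(r2): 1~0, 1~2
0 of the induced correspondences are critical overlaps of r1 and r2.
count: 0


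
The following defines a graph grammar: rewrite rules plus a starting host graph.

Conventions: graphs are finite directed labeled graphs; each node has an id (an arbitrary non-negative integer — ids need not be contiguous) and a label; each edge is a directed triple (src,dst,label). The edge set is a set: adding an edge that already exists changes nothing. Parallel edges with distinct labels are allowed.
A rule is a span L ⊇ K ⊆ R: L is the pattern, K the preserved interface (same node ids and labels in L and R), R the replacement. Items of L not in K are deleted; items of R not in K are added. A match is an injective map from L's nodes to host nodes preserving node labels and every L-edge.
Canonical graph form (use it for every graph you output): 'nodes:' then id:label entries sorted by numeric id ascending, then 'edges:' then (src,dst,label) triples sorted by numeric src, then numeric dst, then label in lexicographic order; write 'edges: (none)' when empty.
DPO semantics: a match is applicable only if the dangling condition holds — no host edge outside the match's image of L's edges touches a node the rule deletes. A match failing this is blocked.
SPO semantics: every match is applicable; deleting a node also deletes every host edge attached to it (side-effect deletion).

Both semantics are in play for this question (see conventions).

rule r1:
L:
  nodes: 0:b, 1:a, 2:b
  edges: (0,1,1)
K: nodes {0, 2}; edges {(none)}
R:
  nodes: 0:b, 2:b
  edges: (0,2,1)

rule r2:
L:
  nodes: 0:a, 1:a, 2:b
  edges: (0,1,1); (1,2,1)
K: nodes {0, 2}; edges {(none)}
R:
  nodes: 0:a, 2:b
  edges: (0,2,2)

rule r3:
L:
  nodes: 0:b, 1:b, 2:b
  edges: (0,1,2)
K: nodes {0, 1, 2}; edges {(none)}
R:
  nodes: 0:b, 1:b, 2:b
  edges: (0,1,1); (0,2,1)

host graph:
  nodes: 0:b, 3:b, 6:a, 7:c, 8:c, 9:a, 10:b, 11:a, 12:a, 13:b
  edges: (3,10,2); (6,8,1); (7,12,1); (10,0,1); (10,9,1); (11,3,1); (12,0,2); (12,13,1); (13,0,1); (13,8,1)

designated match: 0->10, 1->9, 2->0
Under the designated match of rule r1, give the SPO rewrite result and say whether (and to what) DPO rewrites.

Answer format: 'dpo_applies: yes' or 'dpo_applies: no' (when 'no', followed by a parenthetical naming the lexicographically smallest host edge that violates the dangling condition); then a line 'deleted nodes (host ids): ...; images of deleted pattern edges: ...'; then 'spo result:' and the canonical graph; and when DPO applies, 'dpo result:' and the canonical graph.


dpo_applies: yes
deleted nodes (host ids): 9; images of deleted pattern edges: (10,9,1)
spo result:
nodes: 0:b, 3:b, 6:a, 7:c, 8:c, 10:b, 11:a, 12:a, 13:b
edges: (3,10,2); (6,8,1); (7,12,1); (10,0,1); (11,3,1); (12,0,2); (12,13,1); (13,0,1); (13,8,1)
dpo result:
nodes: 0:b, 3:b, 6:a, 7:c, 8:c, 10:b, 11:a, 12:a, 13:b
edges: (3,10,2); (6,8,1); (7,12,1); (10,0,1); (11,3,1); (12,0,2); (12,13,1); (13,0,1); (13,8,1)


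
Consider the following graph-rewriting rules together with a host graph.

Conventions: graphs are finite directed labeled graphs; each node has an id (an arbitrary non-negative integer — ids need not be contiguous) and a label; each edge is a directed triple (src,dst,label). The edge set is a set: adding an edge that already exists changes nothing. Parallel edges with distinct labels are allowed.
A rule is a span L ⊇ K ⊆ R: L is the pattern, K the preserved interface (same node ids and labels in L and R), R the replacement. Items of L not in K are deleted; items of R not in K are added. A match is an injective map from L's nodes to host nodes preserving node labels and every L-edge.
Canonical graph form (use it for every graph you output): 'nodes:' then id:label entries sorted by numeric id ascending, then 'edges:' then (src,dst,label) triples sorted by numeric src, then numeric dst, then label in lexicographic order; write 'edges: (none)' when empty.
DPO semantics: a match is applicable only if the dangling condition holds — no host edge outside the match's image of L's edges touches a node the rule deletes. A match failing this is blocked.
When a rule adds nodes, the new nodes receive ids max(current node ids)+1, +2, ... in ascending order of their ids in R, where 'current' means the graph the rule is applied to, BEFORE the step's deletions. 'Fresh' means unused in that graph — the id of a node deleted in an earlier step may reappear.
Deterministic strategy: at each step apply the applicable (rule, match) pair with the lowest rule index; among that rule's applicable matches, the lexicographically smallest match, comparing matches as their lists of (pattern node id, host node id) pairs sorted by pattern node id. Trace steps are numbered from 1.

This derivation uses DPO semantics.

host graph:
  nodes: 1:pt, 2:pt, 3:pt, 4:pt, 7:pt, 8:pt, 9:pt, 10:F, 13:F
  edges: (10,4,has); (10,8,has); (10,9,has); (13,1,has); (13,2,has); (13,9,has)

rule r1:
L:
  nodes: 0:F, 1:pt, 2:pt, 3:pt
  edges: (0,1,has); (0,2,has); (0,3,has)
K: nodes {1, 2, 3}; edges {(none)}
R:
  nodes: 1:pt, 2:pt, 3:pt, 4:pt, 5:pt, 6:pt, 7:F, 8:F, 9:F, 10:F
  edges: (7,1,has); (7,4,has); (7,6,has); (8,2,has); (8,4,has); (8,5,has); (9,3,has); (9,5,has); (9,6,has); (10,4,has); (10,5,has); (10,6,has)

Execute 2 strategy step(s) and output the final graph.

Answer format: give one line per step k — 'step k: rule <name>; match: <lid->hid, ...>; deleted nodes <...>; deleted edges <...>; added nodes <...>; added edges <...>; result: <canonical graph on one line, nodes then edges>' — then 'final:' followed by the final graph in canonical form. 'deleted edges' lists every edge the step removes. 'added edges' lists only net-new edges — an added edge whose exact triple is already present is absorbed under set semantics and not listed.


step 1: rule r1; match: 0->10, 1->4, 2->8, 3->9; deleted nodes 10; deleted edges (10,4,has); (10,8,has); (10,9,has); added nodes 14, 15, 16, 17, 18, 19, 20; added edges (17,4,has); (17,14,has); (17,16,has); (18,8,has); (18,14,has); (18,15,has); (19,9,has); (19,15,has); (19,16,has); (20,14,has); (20,15,has); (20,16,has); result: nodes: 1:pt, 2:pt, 3:pt, 4:pt, 7:pt, 8:pt, 9:pt, 13:F, 14:pt, 15:pt, 16:pt, 17:F, 18:F, 19:F, 20:F edges: (13,1,has); (13,2,has); (13,9,has); (17,4,has); (17,14,has); (17,16,has); (18,8,has); (18,14,has); (18,15,has); (19,9,has); (19,15,has); (19,16,has); (20,14,has); (20,15,has); (20,16,has)
step 2: rule r1; match: 0->13, 1->1, 2->2, 3->9; deleted nodes 13; deleted edges (13,1,has); (13,2,has); (13,9,has); added nodes 21, 22, 23, 24, 25, 26, 27; added edges (24,1,has); (24,21,has); (24,23,has); (25,2,has); (25,21,has); (25,22,has); (26,9,has); (26,22,has); (26,23,has); (27,21,has); (27,22,has); (27,23,has); result: nodes: 1:pt, 2:pt, 3:pt, 4:pt, 7:pt, 8:pt, 9:pt, 14:pt, 15:pt, 16:pt, 17:F, 18:F, 19:F, 20:F, 21:pt, 22:pt, 23:pt, 24:F, 25:F, 26:F, 27:F edges: (17,4,has); (17,14,has); (17,16,has); (18,8,has); (18,14,has); (18,15,has); (19,9,has); (19,15,has); (19,16,has); (20,14,has); (20,15,has); (20,16,has); (24,1,has); (24,21,has); (24,23,has); (25,2,has); (25,21,has); (25,22,has); (26,9,has); (26,22,has); (26,23,has); (27,21,has); (27,22,has); (27,23,has)
final:
nodes: 1:pt, 2:pt, 3:pt, 4:pt, 7:pt, 8:pt, 9:pt, 14:pt, 15:pt, 16:pt, 17:F, 18:F, 19:F, 20:F, 21:pt, 22:pt, 23:pt, 24:F, 25:F, 26:F, 27:F
edges: (17,4,has); (17,14,has); (17,16,has); (18,8,has); (18,14,has); (18,15,has); (19,9,has); (19,15,has); (19,16,has); (20,14,has); (20,15,has); (20,16,has); (24,1,has); (24,21,has); (24,23,has); (25,2,has); (25,21,has); (25,22,has); (26,9,has); (26,22,has); (26,23,has); (27,21,has); (27,22,has); (27,23,has)


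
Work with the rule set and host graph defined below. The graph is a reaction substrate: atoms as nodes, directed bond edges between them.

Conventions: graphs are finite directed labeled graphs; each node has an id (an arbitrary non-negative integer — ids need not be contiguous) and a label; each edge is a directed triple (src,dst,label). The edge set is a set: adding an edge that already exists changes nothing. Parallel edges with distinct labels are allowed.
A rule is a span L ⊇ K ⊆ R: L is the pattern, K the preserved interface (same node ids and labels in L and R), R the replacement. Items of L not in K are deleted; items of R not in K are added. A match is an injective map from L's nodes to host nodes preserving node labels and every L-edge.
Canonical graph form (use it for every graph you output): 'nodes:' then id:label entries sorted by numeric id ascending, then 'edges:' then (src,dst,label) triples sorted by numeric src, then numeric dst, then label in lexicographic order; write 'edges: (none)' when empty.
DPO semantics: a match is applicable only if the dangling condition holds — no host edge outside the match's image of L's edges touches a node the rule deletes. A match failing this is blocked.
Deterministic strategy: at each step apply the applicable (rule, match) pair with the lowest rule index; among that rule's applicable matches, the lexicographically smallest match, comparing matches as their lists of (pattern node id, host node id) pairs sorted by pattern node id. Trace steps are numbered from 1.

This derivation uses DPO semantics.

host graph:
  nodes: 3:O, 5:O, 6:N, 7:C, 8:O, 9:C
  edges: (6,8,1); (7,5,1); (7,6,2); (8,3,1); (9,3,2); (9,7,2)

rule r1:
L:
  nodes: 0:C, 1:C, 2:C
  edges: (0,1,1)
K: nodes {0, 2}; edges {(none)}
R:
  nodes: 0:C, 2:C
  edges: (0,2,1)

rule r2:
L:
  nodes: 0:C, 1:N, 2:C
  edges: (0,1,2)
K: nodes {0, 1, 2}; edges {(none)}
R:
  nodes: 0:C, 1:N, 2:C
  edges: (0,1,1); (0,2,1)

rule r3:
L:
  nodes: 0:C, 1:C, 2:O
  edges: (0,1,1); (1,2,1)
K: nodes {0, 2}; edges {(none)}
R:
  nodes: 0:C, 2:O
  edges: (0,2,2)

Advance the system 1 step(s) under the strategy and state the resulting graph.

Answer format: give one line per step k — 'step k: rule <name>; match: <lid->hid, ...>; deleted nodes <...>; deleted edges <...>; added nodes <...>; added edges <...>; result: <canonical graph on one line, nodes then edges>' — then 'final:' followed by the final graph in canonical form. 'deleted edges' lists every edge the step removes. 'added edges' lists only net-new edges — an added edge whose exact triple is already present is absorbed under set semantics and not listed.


step 1: rule r2; match: 0->7, 1->6, 2->9; deleted nodes (none); deleted edges (7,6,2); added nodes (none); added edges (7,6,1); (7,9,1); result: nodes: 3:O, 5:O, 6:N, 7:C, 8:O, 9:C edges: (6,8,1); (7,5,1); (7,6,1); (7,9,1); (8,3,1); (9,3,2); (9,7,2)
final:
nodes: 3:O, 5:O, 6:N, 7:C, 8:O, 9:C
edges: (6,8,1); (7,5,1); (7,6,1); (7,9,1); (8,3,1); (9,3,2); (9,7,2)


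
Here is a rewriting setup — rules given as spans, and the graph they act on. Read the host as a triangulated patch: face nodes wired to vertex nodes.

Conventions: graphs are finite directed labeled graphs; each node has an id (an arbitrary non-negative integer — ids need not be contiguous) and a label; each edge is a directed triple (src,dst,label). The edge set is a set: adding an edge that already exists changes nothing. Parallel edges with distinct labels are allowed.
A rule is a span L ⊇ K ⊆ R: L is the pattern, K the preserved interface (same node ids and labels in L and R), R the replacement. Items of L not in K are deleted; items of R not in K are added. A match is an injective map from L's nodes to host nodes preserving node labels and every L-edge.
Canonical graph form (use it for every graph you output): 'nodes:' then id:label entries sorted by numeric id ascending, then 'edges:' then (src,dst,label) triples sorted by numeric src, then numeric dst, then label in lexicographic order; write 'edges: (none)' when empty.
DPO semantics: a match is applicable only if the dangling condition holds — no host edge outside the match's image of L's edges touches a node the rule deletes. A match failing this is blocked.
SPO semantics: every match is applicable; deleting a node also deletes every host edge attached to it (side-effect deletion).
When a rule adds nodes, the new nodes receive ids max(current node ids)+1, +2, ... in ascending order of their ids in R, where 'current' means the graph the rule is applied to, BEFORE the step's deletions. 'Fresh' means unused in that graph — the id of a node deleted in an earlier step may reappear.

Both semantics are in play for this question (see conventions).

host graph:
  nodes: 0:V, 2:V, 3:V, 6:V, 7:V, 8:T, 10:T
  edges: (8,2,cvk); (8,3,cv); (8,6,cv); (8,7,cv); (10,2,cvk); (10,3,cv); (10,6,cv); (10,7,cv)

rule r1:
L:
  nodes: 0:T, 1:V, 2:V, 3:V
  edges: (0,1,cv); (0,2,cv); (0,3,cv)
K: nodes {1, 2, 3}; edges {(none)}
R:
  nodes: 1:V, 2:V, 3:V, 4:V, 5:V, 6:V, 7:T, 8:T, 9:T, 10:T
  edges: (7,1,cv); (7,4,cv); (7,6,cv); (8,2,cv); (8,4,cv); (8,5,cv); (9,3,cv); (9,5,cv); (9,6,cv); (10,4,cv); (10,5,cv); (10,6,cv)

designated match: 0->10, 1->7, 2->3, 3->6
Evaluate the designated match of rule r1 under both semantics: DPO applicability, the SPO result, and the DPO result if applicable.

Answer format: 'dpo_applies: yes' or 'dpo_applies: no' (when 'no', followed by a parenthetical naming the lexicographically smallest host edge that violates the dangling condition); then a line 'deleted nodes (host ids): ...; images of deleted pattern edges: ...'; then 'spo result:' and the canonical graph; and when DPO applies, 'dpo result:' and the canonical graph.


dpo_applies: no
(the rule deletes node 10, which keeps host edge (10,2,cvk) outside the match image — the dangling condition fails, DPO blocks; SPO proceeds and side-deletes such edges)
deleted nodes (host ids): 10; images of deleted pattern edges: (10,3,cv); (10,6,cv); (10,7,cv)
spo result:
nodes: 0:V, 2:V, 3:V, 6:V, 7:V, 8:T, 11:V, 12:V, 13:V, 14:T, 15:T, 16:T, 17:T
edges: (8,2,cvk); (8,3,cv); (8,6,cv); (8,7,cv); (14,7,cv); (14,11,cv); (14,13,cv); (15,3,cv); (15,11,cv); (15,12,cv); (16,6,cv); (16,12,cv); (16,13,cv); (17,11,cv); (17,12,cv); (17,13,cv)


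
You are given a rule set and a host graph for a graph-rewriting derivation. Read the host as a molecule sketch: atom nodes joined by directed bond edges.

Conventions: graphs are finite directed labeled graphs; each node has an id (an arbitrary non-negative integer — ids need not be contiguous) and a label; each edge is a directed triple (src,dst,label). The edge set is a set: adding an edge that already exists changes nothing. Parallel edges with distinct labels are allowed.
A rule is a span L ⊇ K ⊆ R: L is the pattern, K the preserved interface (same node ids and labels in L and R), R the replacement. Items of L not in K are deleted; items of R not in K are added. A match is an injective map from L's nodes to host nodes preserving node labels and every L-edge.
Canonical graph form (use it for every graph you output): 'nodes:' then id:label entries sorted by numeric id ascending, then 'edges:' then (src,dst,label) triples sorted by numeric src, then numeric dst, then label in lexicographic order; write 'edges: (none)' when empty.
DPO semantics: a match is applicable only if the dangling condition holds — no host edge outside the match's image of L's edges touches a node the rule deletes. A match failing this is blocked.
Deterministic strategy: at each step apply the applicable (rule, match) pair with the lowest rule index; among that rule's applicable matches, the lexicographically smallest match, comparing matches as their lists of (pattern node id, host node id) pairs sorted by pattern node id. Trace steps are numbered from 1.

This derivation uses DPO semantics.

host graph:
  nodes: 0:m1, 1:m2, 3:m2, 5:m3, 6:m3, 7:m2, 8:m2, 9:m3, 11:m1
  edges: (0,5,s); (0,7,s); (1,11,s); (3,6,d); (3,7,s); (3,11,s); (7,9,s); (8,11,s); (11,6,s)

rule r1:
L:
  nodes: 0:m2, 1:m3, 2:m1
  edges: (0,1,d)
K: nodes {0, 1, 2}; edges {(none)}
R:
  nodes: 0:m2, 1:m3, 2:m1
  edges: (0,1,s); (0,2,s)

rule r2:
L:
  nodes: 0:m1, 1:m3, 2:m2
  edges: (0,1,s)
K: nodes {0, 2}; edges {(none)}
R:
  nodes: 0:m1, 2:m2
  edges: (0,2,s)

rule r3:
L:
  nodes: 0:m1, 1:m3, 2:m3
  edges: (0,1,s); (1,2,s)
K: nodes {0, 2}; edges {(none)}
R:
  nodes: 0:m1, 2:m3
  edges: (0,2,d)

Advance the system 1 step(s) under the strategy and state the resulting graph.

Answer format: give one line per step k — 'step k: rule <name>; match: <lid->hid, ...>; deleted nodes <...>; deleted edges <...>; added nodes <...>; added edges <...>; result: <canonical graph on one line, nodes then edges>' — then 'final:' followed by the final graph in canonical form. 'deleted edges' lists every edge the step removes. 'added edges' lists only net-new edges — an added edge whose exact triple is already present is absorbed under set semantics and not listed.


step 1: rule r1; match: 0->3, 1->6, 2->0; deleted nodes (none); deleted edges (3,6,d); added nodes (none); added edges (3,0,s); (3,6,s); result: nodes: 0:m1, 1:m2, 3:m2, 5:m3, 6:m3, 7:m2, 8:m2, 9:m3, 11:m1 edges: (0,5,s); (0,7,s); (1,11,s); (3,0,s); (3,6,s); (3,7,s); (3,11,s); (7,9,s); (8,11,s); (11,6,s)
final:
nodes: 0:m1, 1:m2, 3:m2, 5:m3, 6:m3, 7:m2, 8:m2, 9:m3, 11:m1
edges: (0,5,s); (0,7,s); (1,11,s); (3,0,s); (3,6,s); (3,7,s); (3,11,s); (7,9,s); (8,11,s); (11,6,s)


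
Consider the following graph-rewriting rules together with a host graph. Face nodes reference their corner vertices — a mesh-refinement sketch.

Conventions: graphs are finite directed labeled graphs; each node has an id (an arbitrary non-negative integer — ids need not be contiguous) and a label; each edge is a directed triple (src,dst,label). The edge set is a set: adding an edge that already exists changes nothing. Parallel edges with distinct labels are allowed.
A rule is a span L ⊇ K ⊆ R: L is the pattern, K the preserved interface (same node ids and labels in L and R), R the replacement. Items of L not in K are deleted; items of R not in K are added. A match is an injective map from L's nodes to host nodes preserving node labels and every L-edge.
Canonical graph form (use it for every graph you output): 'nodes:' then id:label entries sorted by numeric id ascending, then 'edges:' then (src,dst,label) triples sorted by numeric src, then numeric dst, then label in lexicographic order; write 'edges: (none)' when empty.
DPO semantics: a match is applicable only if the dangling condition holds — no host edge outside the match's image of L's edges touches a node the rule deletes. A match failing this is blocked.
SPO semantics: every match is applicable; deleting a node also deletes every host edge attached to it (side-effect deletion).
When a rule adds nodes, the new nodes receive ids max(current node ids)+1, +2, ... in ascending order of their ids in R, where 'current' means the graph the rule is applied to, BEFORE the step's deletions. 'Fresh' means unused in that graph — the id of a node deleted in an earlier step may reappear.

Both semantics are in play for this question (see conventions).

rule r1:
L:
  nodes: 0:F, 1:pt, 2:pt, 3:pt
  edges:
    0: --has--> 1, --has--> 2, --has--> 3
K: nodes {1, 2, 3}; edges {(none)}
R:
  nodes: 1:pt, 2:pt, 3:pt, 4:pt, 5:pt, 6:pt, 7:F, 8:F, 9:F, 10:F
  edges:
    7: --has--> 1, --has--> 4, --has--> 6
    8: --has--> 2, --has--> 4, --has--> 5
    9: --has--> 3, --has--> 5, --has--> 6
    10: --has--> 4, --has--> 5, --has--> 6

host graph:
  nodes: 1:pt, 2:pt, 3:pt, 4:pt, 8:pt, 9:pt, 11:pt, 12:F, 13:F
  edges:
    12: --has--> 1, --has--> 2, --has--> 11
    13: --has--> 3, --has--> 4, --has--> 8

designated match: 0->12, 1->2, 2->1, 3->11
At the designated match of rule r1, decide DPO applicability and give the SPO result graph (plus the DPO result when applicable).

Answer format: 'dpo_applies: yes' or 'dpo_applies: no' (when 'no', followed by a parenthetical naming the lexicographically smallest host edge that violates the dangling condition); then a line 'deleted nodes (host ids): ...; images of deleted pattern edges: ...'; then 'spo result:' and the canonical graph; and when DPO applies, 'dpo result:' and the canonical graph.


dpo_applies: yes
deleted nodes (host ids): 12; images of deleted pattern edges: (12,1,has); (12,2,has); (12,11,has)
spo result:
nodes: 1:pt, 2:pt, 3:pt, 4:pt, 8:pt, 9:pt, 11:pt, 13:F, 14:pt, 15:pt, 16:pt, 17:F, 18:F, 19:F, 20:F
edges: (13,3,has); (13,4,has); (13,8,has); (17,2,has); (17,14,has); (17,16,has); (18,1,has); (18,14,has); (18,15,has); (19,11,has); (19,15,has); (19,16,has); (20,14,has); (20,15,has); (20,16,has)
dpo result:
nodes: 1:pt, 2:pt, 3:pt, 4:pt, 8:pt, 9:pt, 11:pt, 13:F, 14:pt, 15:pt, 16:pt, 17:F, 18:F, 19:F, 20:F
edges: (13,3,has); (13,4,has); (13,8,has); (17,2,has); (17,14,has); (17,16,has); (18,1,has); (18,14,has); (18,15,has); (19,11,has); (19,15,has); (19,16,has); (20,14,has); (20,15,has); (20,16,has)


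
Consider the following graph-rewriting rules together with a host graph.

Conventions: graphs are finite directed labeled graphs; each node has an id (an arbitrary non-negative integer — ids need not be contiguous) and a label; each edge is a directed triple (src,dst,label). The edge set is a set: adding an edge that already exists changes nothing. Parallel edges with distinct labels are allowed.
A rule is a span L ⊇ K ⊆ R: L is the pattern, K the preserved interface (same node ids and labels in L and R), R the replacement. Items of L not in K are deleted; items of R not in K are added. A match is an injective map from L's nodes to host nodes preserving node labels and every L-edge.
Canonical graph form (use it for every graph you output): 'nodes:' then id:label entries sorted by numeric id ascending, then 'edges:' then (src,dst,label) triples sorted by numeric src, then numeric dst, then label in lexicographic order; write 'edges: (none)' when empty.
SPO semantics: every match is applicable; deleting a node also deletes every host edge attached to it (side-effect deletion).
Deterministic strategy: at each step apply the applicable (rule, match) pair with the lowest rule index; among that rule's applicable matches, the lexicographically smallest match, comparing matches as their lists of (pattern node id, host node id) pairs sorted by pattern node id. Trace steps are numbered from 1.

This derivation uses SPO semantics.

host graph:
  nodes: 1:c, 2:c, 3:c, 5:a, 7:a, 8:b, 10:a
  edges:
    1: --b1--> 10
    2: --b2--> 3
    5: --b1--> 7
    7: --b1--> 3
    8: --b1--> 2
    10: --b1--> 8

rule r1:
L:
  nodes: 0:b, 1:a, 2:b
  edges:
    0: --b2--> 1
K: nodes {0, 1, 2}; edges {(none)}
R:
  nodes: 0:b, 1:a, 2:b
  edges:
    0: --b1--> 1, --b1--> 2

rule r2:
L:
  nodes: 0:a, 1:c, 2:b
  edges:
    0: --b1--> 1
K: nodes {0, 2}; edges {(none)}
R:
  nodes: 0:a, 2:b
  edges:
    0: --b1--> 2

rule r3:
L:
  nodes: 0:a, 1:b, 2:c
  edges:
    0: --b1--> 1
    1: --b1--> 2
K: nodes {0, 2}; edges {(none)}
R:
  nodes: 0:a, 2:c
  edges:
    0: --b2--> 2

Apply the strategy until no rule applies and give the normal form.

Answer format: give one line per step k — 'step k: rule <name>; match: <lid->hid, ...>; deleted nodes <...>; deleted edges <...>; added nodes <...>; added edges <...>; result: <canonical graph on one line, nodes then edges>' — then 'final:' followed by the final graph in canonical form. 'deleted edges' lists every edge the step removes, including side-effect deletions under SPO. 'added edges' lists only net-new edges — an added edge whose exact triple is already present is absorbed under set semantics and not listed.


step 1: rule r2; match: 0->7, 1->3, 2->8; deleted nodes 3; deleted edges (2,3,b2); (7,3,b1); added nodes (none); added edges (7,8,b1); result: nodes: 1:c, 2:c, 5:a, 7:a, 8:b, 10:a edges: (1,10,b1); (5,7,b1); (7,8,b1); (8,2,b1); (10,8,b1)
step 2: rule r3; match: 0->7, 1->8, 2->2; deleted nodes 8; deleted edges (7,8,b1); (8,2,b1); (10,8,b1); added nodes (none); added edges (7,2,b2); result: nodes: 1:c, 2:c, 5:a, 7:a, 10:a edges: (1,10,b1); (5,7,b1); (7,2,b2)
final:
nodes: 1:c, 2:c, 5:a, 7:a, 10:a
edges: (1,10,b1); (5,7,b1); (7,2,b2)


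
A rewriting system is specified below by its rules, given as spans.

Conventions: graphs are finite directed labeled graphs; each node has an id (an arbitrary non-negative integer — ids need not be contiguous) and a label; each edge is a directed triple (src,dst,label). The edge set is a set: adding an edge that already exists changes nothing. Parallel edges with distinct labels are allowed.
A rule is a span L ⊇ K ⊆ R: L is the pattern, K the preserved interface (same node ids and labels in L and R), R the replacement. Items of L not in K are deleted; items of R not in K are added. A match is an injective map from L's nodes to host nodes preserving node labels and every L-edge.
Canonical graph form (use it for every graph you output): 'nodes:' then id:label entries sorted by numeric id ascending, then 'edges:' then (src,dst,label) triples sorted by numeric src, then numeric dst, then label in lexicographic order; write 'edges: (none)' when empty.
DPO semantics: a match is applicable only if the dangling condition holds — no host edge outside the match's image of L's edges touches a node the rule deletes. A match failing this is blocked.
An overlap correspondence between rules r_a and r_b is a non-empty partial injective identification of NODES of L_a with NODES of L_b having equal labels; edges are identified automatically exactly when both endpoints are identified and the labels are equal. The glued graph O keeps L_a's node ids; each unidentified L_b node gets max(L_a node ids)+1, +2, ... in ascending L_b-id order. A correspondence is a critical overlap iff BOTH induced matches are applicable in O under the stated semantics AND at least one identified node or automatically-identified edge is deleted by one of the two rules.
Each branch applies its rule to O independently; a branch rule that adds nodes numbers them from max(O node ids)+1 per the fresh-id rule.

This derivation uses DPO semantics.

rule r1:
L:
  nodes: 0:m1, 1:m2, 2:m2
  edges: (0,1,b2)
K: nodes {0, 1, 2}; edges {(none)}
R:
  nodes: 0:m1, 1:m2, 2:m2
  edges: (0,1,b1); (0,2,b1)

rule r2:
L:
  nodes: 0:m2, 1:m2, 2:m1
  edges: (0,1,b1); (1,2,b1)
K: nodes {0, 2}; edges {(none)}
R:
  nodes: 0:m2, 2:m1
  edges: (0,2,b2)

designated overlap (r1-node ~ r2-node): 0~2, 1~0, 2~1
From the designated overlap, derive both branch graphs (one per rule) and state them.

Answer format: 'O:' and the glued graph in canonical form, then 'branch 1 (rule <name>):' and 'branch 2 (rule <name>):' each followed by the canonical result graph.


O:
nodes: 0:m1, 1:m2, 2:m2
edges: (0,1,b2); (1,2,b1); (2,0,b1)
branch 1 (rule r1):
nodes: 0:m1, 1:m2, 2:m2
edges: (0,1,b1); (0,2,b1); (1,2,b1); (2,0,b1)
branch 2 (rule r2):
nodes: 0:m1, 1:m2
edges: (0,1,b2); (1,0,b2)


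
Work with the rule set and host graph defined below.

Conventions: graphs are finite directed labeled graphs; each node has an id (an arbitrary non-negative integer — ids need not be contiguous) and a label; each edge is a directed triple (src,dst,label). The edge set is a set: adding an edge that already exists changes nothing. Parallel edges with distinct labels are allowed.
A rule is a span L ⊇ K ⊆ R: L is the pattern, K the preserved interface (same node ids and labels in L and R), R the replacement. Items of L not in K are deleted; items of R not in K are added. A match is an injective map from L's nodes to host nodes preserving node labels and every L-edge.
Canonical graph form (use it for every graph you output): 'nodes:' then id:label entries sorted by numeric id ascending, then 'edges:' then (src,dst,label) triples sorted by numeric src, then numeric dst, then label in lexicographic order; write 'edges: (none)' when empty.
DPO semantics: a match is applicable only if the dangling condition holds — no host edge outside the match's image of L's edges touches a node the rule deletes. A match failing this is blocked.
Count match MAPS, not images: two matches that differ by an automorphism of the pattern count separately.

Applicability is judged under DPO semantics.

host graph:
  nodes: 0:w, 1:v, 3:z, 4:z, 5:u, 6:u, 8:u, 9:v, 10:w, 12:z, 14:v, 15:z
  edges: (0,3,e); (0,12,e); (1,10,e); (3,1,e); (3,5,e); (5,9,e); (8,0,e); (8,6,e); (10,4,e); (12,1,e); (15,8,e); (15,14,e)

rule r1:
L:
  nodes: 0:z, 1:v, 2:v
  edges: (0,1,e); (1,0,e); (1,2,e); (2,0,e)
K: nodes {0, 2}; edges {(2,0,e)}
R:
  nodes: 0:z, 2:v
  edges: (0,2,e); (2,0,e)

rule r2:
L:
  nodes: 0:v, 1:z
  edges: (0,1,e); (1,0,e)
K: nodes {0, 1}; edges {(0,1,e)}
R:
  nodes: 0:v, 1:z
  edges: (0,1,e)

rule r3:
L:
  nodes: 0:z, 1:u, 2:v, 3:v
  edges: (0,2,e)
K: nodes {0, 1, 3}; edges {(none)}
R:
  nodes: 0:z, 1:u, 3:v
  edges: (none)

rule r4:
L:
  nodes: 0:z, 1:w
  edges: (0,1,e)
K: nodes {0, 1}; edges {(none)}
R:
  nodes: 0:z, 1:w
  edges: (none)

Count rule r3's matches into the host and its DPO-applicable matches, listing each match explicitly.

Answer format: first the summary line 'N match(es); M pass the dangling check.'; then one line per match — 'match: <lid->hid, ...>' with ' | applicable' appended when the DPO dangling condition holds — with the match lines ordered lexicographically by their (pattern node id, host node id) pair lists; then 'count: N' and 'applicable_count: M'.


18 match(es); 6 pass the dangling check.
match: 0->3, 1->5, 2->1, 3->9
match: 0->3, 1->5, 2->1, 3->14
match: 0->3, 1->6, 2->1, 3->9
match: 0->3, 1->6, 2->1, 3->14
match: 0->3, 1->8, 2->1, 3->9
match: 0->3, 1->8, 2->1, 3->14
match: 0->12, 1->5, 2->1, 3->9
match: 0->12, 1->5, 2->1, 3->14
match: 0->12, 1->6, 2->1, 3->9
match: 0->12, 1->6, 2->1, 3->14
match: 0->12, 1->8, 2->1, 3->9
match: 0->12, 1->8, 2->1, 3->14
match: 0->15, 1->5, 2->14, 3->1 | applicable
match: 0->15, 1->5, 2->14, 3->9 | applicable
match: 0->15, 1->6, 2->14, 3->1 | applicable
match: 0->15, 1->6, 2->14, 3->9 | applicable
match: 0->15, 1->8, 2->14, 3->1 | applicable
match: 0->15, 1->8, 2->14, 3->9 | applicable
count: 18
applicable_count: 6
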